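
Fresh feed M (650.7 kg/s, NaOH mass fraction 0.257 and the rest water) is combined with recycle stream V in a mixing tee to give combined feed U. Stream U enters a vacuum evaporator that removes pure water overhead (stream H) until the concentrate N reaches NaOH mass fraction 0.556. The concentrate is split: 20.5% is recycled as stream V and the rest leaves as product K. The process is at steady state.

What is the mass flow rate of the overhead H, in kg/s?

Overall NaOH balance (none leaves overhead): NaOH in fresh feed = NaOH in product, i.e. 650.7×0.257 = (1−0.205)·N·0.556.
N = 167.23/(0.556×0.795) = 378.33 kg/s.
Recycle V = 0.205×378.33 = 77.558 kg/s.
Combined feed U = 650.7 + 77.558 = 728.26 kg/s.
Overhead H = U − N = 728.26 − 378.33 = 349.93 kg/s.

349.9 kg/s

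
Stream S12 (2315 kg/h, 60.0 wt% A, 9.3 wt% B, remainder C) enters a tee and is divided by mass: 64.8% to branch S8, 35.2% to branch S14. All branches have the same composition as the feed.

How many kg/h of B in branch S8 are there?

Branch S8 total = 0.648×2315 = 1500.1 kg/h.
B in S8 = 0.093×1500.1 = 139.51 kg/h.

139.5 kg/h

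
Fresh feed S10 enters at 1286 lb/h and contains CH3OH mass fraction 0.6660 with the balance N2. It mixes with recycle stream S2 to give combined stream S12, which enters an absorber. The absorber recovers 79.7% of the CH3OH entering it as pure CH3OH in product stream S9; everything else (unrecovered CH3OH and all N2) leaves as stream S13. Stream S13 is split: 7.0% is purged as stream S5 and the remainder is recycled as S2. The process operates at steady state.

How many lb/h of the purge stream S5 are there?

444.5 lb/h

N2 enters only via S10 and leaves only via the purge: 1286×0.334 = 0.070×(N2 in S13), and the absorber passes all N2, so N2 in S12 = N2 in S13 = 6136.1 lb/h.
CH3OH in S12: m_A = 1286×0.666 + (1−0.070)·(1−0.797)·m_A, so m_A = 856.48/0.8112 = 1055.8 lb/h.
S13 = (1−0.797)×1055.8 + 6136.1 = 6350.4 lb/h.
Purge S5 = 0.070×6350.4 = 444.53 lb/h.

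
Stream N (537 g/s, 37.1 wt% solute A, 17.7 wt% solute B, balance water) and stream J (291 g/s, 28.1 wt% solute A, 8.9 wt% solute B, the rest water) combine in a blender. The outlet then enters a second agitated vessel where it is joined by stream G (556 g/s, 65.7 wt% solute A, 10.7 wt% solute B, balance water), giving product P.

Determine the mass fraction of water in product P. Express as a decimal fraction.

0.4027

Overall, product flow = 1384 g/s.
water in = 537×0.452 + 291×0.630 + 556×0.236 = 557.27 g/s.
water fraction in P = 0.4027.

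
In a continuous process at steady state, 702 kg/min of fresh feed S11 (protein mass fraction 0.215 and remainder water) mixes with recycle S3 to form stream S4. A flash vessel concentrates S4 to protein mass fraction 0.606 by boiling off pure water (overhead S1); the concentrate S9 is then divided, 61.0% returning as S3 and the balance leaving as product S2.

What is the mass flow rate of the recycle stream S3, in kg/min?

389.6 kg/min

Overall protein balance (none leaves overhead): protein in fresh feed = protein in product, i.e. 702×0.215 = (1−0.610)·S9·0.606.
S9 = 150.93/(0.606×0.390) = 638.61 kg/min.
Recycle S3 = 0.610×638.61 = 389.55 kg/min.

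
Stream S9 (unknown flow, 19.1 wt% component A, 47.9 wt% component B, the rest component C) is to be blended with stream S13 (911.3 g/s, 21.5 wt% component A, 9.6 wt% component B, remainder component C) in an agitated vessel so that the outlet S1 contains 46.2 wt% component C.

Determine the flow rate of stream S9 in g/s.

Let S9 be the unknown flow. Total out = 911.3 + S9.
component C balance: 627.89 + 0.330·S9 = 0.462·(911.3 + S9)
(0.330 − 0.462)·S9 = 0.462×911.3 − 627.89 = -206.87
S9 = -206.87 / -0.132 = 1567.2 g/s

1567 g/s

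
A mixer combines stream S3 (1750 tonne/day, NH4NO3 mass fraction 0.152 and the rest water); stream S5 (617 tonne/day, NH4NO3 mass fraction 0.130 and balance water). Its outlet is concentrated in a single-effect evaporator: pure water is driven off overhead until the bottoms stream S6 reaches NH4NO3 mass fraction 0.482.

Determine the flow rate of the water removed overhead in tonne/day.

NH4NO3 entering = 1750×0.152 + 617×0.130 = 346.21 tonne/day.
All NH4NO3 reports to S6, so S6 = 346.21/0.482 = 718.28 tonne/day.
Total feed = 2367 tonne/day; overhead = 2367 − 718.28 = 1648.7 tonne/day.

1649 tonne/day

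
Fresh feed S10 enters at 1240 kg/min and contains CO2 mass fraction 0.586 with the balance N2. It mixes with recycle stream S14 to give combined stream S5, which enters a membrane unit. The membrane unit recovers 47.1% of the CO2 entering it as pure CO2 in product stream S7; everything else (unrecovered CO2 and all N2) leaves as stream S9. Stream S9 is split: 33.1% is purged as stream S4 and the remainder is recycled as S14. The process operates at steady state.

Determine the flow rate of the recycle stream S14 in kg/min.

1436 kg/min

N2 enters only via S10 and leaves only via the purge: 1240×0.414 = 0.331×(N2 in S9), and the membrane unit passes all N2, so N2 in S5 = N2 in S9 = 1550.9 kg/min.
CO2 in S5: m_A = 1240×0.586 + (1−0.331)·(1−0.471)·m_A, so m_A = 726.64/0.6461 = 1124.7 kg/min.
S9 = (1−0.471)×1124.7 + 1550.9 = 2145.9 kg/min.
Recycle S14 = (1−0.331)×2145.9 = 1435.6 kg/min.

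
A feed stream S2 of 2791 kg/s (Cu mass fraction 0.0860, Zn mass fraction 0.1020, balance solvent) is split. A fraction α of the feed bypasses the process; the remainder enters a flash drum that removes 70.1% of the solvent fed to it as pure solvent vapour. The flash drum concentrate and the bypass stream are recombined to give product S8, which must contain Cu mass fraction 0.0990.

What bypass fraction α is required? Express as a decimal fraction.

All 2791×0.086 = 240.03 kg/s of Cu reaches S8, so S8 = 240.03/0.099 = 2424.5 kg/s and vapour = 366.49 kg/s.
The evaporator receives (1−α)·2791 of feed at 0.812 solvent and removes 0.701 of that solvent:
0.701×0.812×(1−α)×2791 = 366.49
(1−α) = 366.49/1588.7 = 0.2307;  α = 0.7693.

0.769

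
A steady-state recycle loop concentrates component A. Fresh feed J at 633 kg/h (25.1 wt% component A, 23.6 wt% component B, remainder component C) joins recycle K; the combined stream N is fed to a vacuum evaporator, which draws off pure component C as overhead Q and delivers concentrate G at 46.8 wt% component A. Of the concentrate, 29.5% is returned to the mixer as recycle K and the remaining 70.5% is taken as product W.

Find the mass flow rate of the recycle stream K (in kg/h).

142.1 kg/h

Overall component A balance (none leaves overhead): component A in fresh feed = component A in product, i.e. 633×0.251 = (1−0.295)·G·0.468.
G = 158.88/(0.468×0.705) = 481.55 kg/h.
Recycle K = 0.295×481.55 = 142.06 kg/h.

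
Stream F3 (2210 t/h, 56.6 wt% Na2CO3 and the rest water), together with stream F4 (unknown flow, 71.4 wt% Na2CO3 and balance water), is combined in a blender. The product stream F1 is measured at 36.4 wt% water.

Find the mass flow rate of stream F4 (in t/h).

Let F4 be the unknown flow. Total out = 2210 + F4.
water balance: 959.14 + 0.286·F4 = 0.364·(2210 + F4)
(0.286 − 0.364)·F4 = 0.364×2210 − 959.14 = -154.7
F4 = -154.7 / -0.078 = 1983.3 t/h

1983 t/h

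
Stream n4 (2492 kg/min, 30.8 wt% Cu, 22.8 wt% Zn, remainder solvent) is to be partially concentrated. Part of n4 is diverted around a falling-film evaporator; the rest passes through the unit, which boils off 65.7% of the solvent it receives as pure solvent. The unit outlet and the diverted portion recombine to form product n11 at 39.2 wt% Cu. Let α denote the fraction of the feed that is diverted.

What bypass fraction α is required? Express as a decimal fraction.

0.297

All 2492×0.308 = 767.54 kg/min of Cu reaches n11, so n11 = 767.54/0.392 = 1958 kg/min and vapour = 534 kg/min.
The evaporator receives (1−α)·2492 of feed at 0.464 solvent and removes 0.657 of that solvent:
0.657×0.464×(1−α)×2492 = 534
(1−α) = 534/759.68 = 0.7029;  α = 0.2971.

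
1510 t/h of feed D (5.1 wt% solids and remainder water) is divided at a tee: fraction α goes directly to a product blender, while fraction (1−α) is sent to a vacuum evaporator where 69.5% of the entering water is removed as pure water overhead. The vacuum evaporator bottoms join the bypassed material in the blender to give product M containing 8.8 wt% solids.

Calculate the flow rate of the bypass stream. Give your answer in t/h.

547.4 t/h

All 1510×0.051 = 77.01 t/h of solids reaches M, so M = 77.01/0.088 = 875.11 t/h and vapour = 634.89 t/h.
The evaporator receives (1−α)·1510 of feed at 0.949 water and removes 0.695 of that water:
0.695×0.949×(1−α)×1510 = 634.89
(1−α) = 634.89/995.93 = 0.6375;  α = 0.3625.
Bypass flow = 0.3625×1510 = 547.4 t/h.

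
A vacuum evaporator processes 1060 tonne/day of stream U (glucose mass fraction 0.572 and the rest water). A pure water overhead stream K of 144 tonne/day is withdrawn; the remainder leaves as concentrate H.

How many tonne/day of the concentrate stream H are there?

Concentrate = 1060 − 144 = 916 tonne/day.

916 tonne/day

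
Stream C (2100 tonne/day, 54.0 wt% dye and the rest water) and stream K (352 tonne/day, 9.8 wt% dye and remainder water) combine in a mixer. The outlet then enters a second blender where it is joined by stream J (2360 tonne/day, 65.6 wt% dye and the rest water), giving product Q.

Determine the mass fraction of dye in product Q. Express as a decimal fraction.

0.565

Overall, product flow = 4812 tonne/day.
dye in = 2100×0.540 + 352×0.098 + 2360×0.656 = 2716.7 tonne/day.
dye fraction in Q = 0.565.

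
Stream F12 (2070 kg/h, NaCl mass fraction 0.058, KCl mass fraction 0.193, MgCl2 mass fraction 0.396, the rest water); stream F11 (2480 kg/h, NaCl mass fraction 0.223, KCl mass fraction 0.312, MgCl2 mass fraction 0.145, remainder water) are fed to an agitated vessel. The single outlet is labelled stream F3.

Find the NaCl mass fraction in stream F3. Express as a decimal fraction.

0.148

Total flow out = 2070 + 2480 = 4550 kg/h.
NaCl in = 2070×0.058 + 2480×0.223 = 673.1 kg/h.
NaCl mass fraction in F3 = 673.1/4550 = 0.148.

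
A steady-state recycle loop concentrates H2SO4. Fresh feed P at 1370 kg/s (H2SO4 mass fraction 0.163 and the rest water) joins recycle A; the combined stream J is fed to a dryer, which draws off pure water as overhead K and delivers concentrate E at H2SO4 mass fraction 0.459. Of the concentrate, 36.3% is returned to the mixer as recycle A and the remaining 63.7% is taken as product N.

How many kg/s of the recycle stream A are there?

Overall H2SO4 balance (none leaves overhead): H2SO4 in fresh feed = H2SO4 in product, i.e. 1370×0.163 = (1−0.363)·E·0.459.
E = 223.31/(0.459×0.637) = 763.76 kg/s.
Recycle A = 0.363×763.76 = 277.24 kg/s.

277.2 kg/s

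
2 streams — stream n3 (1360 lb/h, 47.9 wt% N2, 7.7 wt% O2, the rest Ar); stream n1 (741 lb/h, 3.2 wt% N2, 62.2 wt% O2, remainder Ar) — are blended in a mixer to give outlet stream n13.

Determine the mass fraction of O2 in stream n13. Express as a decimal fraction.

0.2692

Total flow out = 1360 + 741 = 2101 lb/h.
O2 in = 1360×0.077 + 741×0.622 = 565.62 lb/h.
O2 mass fraction in n13 = 565.62/2101 = 0.2692.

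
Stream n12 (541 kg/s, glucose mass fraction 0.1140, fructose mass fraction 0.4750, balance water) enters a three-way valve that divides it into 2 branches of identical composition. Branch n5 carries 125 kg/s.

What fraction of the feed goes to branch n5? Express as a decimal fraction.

Fraction to n5 = 125/541 = 0.2311.

0.231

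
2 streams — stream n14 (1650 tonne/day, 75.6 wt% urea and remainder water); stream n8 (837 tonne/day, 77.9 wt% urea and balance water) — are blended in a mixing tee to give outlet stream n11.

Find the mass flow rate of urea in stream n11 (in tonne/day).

urea out = urea in = 1650×0.756 + 837×0.779 = 1899.4 tonne/day.

1899 tonne/day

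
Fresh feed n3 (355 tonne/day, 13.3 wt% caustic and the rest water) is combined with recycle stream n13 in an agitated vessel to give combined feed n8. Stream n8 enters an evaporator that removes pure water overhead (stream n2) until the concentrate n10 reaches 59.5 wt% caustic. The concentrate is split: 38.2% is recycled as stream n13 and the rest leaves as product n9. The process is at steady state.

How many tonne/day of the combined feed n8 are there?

Overall caustic balance (none leaves overhead): caustic in fresh feed = caustic in product, i.e. 355×0.133 = (1−0.382)·n10·0.595.
n10 = 47.215/(0.595×0.618) = 128.4 tonne/day.
Recycle n13 = 0.382×128.4 = 49.05 tonne/day.
Combined feed n8 = 355 + 49.05 = 404.05 tonne/day.

404 tonne/day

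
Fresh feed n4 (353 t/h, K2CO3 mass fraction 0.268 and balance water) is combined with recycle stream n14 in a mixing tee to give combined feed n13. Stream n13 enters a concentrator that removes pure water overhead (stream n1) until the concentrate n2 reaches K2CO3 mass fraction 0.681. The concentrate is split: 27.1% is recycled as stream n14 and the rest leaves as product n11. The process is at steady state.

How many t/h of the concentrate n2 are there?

Overall K2CO3 balance (none leaves overhead): K2CO3 in fresh feed = K2CO3 in product, i.e. 353×0.268 = (1−0.271)·n2·0.681.
n2 = 94.604/(0.681×0.729) = 190.56 t/h.

190.6 t/h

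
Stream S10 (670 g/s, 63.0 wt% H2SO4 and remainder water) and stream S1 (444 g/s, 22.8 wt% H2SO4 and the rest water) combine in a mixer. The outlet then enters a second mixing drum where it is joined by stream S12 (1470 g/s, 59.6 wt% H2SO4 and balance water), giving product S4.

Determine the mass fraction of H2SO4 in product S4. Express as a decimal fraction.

0.542

Overall, product flow = 2584 g/s.
H2SO4 in = 670×0.630 + 444×0.228 + 1470×0.596 = 1399.5 g/s.
H2SO4 fraction in S4 = 0.542.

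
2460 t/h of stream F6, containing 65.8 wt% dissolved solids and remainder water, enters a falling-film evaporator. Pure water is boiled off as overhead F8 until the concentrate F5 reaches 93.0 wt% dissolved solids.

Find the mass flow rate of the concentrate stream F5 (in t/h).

1741 t/h

dissolved solids is conserved: 2460×0.658 = 1618.7 t/h all reports to the concentrate.
Concentrate = 1618.7/(target fraction) = 1740.5 t/h.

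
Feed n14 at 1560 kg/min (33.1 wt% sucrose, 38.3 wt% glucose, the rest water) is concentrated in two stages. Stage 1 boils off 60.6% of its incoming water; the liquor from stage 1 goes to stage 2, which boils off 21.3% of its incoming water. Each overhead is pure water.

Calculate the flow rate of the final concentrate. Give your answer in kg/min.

water in feed = 1560×0.286 = 446.16 kg/min.
After stage 1: water left = (1−0.606)×446.16 = 175.79; stream total = 1289.6 kg/min.
After stage 2: water left = (1−0.213)×175.79 = 138.34; final concentrate = 1252.2 kg/min.

1252 kg/min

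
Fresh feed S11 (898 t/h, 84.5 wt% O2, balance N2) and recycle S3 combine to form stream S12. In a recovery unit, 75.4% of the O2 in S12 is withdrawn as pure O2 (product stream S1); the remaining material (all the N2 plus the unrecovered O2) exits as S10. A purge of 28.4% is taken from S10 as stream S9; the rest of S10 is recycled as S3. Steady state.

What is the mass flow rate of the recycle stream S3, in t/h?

N2 enters only via S11 and leaves only via the purge: 898×0.155 = 0.284×(N2 in S10), and the recovery unit passes all N2, so N2 in S12 = N2 in S10 = 490.11 t/h.
O2 in S12: m_A = 898×0.845 + (1−0.284)·(1−0.754)·m_A, so m_A = 758.81/0.8239 = 921.04 t/h.
S10 = (1−0.754)×921.04 + 490.11 = 716.68 t/h.
Recycle S3 = (1−0.284)×716.68 = 513.14 t/h.

513.1 t/h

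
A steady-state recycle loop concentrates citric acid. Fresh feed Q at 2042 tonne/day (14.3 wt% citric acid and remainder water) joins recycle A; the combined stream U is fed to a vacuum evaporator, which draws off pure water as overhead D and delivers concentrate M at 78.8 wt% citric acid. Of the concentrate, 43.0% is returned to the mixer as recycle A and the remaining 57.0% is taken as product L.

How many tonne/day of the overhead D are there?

Overall citric acid balance (none leaves overhead): citric acid in fresh feed = citric acid in product, i.e. 2042×0.143 = (1−0.430)·M·0.788.
M = 292.01/(0.788×0.570) = 650.12 tonne/day.
Recycle A = 0.430×650.12 = 279.55 tonne/day.
Combined feed U = 2042 + 279.55 = 2321.5 tonne/day.
Overhead D = U − M = 2321.5 − 650.12 = 1671.4 tonne/day.

1671 tonne/day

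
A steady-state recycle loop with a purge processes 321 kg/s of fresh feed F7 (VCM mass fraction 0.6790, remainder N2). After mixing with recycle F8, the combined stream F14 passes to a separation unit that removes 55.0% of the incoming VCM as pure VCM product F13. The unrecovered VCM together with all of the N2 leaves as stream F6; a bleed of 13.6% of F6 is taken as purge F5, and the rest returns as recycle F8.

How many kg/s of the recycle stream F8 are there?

793.3 kg/s

N2 enters only via F7 and leaves only via the purge: 321×0.321 = 0.136×(N2 in F6), and the separation unit passes all N2, so N2 in F14 = N2 in F6 = 757.65 kg/s.
VCM in F14: m_A = 321×0.679 + (1−0.136)·(1−0.550)·m_A, so m_A = 217.96/0.6112 = 356.61 kg/s.
F6 = (1−0.550)×356.61 + 757.65 = 918.13 kg/s.
Recycle F8 = (1−0.136)×918.13 = 793.26 kg/s.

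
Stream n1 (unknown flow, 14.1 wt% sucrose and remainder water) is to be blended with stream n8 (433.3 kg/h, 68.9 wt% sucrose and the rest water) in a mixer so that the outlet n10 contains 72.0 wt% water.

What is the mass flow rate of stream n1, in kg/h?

Let n1 be the unknown flow. Total out = 433.3 + n1.
water balance: 134.76 + 0.859·n1 = 0.720·(433.3 + n1)
(0.859 − 0.720)·n1 = 0.720×433.3 − 134.76 = 177.22
n1 = 177.22 / 0.139 = 1275 kg/h

1275 kg/h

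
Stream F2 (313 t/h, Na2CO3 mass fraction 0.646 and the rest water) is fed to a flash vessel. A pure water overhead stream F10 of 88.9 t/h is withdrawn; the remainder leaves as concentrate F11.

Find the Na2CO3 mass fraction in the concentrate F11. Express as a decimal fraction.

Na2CO3 is not removed: 313×0.646 = 202.2 t/h of Na2CO3 enters F11.
Concentrate = 313 − 88.9 = 224.1 t/h.
Mass fraction = 202.2/224.1 = 0.902.

0.902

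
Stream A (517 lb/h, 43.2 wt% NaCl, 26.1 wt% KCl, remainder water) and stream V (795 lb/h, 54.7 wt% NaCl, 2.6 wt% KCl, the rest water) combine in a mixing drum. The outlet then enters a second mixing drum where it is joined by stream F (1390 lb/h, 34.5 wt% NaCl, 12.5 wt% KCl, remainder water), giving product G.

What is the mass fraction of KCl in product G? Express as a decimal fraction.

0.122

Overall, product flow = 2702 lb/h.
KCl in = 517×0.261 + 795×0.026 + 1390×0.125 = 329.36 lb/h.
KCl fraction in G = 0.122.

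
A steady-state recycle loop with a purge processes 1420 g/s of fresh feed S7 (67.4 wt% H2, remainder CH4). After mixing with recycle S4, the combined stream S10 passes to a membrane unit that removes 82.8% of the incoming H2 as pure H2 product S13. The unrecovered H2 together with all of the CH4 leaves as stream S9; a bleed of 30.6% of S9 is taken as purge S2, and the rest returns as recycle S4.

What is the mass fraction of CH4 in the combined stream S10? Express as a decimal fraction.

0.5819

CH4 enters only via S7 and leaves only via the purge: 1420×0.326 = 0.306×(CH4 in S9), and the membrane unit passes all CH4, so CH4 in S10 = CH4 in S9 = 1512.8 g/s.
H2 in S10: m_A = 1420×0.674 + (1−0.306)·(1−0.828)·m_A, so m_A = 957.08/0.8806 = 1086.8 g/s.
S10 = 1086.8 + 1512.8 = 2599.6 g/s.
CH4 fraction in S10 = 1512.8/2599.6 = 0.5819.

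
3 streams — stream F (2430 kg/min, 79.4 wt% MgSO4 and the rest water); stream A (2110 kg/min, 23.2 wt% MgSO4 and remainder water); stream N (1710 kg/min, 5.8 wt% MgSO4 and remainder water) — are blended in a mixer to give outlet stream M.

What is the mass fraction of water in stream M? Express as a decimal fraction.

0.597

Total flow out = 2430 + 2110 + 1710 = 6250 kg/min.
water in = 2430×0.206 + 2110×0.768 + 1710×0.942 = 3731.9 kg/min.
water mass fraction in M = 3731.9/6250 = 0.597.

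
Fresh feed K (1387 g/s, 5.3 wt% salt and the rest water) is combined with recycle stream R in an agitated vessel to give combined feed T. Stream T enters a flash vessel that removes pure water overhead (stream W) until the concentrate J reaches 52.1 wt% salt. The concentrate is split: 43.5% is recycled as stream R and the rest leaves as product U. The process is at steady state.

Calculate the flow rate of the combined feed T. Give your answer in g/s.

1496 g/s

Overall salt balance (none leaves overhead): salt in fresh feed = salt in product, i.e. 1387×0.053 = (1−0.435)·J·0.521.
J = 73.511/(0.521×0.565) = 249.73 g/s.
Recycle R = 0.435×249.73 = 108.63 g/s.
Combined feed T = 1387 + 108.63 = 1495.6 g/s.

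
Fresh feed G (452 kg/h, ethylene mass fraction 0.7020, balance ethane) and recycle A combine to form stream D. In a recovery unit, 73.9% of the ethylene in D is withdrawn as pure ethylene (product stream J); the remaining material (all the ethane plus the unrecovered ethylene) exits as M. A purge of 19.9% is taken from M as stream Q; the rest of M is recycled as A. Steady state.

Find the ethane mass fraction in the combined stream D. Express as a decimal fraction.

ethane enters only via G and leaves only via the purge: 452×0.298 = 0.199×(ethane in M), and the recovery unit passes all ethane, so ethane in D = ethane in M = 676.86 kg/h.
ethylene in D: m_A = 452×0.702 + (1−0.199)·(1−0.739)·m_A, so m_A = 317.3/0.7909 = 401.17 kg/h.
D = 401.17 + 676.86 = 1078 kg/h.
ethane fraction in D = 676.86/1078 = 0.6279.

0.6279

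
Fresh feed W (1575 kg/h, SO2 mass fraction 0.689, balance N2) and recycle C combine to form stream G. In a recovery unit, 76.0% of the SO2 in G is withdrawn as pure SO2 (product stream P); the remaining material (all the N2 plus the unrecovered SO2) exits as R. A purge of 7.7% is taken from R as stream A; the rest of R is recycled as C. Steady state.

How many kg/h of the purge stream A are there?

515.6 kg/h

N2 enters only via W and leaves only via the purge: 1575×0.311 = 0.077×(N2 in R), and the recovery unit passes all N2, so N2 in G = N2 in R = 6361.4 kg/h.
SO2 in G: m_A = 1575×0.689 + (1−0.077)·(1−0.760)·m_A, so m_A = 1085.2/0.7785 = 1394 kg/h.
R = (1−0.760)×1394 + 6361.4 = 6695.9 kg/h.
Purge A = 0.077×6695.9 = 515.59 kg/h.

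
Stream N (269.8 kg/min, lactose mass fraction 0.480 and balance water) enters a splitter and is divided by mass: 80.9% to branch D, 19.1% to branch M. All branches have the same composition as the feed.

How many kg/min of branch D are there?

218.3 kg/min

Branch D flow = 0.809×269.8 = 218.27 kg/min.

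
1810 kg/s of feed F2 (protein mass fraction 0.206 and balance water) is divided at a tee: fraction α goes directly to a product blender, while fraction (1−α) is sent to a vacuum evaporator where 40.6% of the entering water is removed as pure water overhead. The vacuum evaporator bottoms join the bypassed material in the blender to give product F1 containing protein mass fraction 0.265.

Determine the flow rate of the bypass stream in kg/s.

559.9 kg/s

All 1810×0.206 = 372.86 kg/s of protein reaches F1, so F1 = 372.86/0.265 = 1407 kg/s and vapour = 402.98 kg/s.
The evaporator receives (1−α)·1810 of feed at 0.794 water and removes 0.406 of that water:
0.406×0.794×(1−α)×1810 = 402.98
(1−α) = 402.98/583.48 = 0.6907;  α = 0.3093.
Bypass flow = 0.3093×1810 = 559.92 kg/s.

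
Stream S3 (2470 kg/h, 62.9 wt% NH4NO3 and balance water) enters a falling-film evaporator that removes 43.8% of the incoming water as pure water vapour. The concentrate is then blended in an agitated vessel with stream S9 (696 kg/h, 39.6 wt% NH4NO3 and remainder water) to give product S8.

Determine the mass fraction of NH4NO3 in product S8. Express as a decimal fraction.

Vapour removed = 0.438×0.371×2470 = 401.37 kg/h; concentrate = 2068.6 kg/h.
NH4NO3 reaching the mixer = 1553.6 (from concentrate) + 696×0.396 = 1829.2 kg/h.
Product flow = 2068.6 + 696 = 2764.6 kg/h; NH4NO3 fraction = 0.662.

0.662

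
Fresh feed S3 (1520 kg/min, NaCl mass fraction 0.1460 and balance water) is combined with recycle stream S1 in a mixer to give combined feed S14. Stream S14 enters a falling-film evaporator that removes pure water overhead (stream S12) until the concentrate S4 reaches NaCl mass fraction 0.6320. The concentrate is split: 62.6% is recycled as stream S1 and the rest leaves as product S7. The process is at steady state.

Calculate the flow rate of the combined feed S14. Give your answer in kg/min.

Overall NaCl balance (none leaves overhead): NaCl in fresh feed = NaCl in product, i.e. 1520×0.146 = (1−0.626)·S4·0.632.
S4 = 221.92/(0.632×0.374) = 938.87 kg/min.
Recycle S1 = 0.626×938.87 = 587.74 kg/min.
Combined feed S14 = 1520 + 587.74 = 2107.7 kg/min.

2108 kg/min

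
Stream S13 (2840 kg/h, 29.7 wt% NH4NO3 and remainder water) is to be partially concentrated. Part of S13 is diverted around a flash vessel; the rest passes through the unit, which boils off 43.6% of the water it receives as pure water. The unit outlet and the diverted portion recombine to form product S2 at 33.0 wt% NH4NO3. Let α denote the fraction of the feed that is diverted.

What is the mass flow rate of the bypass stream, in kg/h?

All 2840×0.297 = 843.48 kg/h of NH4NO3 reaches S2, so S2 = 843.48/0.330 = 2556 kg/h and vapour = 284 kg/h.
The evaporator receives (1−α)·2840 of feed at 0.703 water and removes 0.436 of that water:
0.436×0.703×(1−α)×2840 = 284
(1−α) = 284/870.48 = 0.3263;  α = 0.6737.
Bypass flow = 0.6737×2840 = 1913.4 kg/h.

1913 kg/h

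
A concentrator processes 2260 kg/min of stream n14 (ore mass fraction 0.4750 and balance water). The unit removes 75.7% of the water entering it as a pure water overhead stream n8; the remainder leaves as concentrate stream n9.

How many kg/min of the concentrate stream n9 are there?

water entering = 2260×0.525 = 1186.5 kg/min; overhead removed = 0.757×1186.5 = 898.18 kg/min.
Concentrate = 2260 − 898.18 = 1361.8 kg/min.

1362 kg/min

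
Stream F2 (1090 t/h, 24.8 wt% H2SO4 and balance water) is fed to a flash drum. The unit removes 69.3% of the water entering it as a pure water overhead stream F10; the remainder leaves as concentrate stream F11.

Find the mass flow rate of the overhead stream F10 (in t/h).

568 t/h

water entering = 1090×0.752 = 819.68 t/h; overhead removed = 0.693×819.68 = 568.04 t/h.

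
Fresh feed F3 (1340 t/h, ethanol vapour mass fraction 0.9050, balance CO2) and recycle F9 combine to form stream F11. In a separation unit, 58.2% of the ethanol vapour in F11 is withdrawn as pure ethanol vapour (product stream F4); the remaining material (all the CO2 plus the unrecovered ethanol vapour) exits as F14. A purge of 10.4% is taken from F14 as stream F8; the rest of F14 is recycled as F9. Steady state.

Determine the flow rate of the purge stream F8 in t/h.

CO2 enters only via F3 and leaves only via the purge: 1340×0.095 = 0.104×(CO2 in F14), and the separation unit passes all CO2, so CO2 in F11 = CO2 in F14 = 1224 t/h.
ethanol vapour in F11: m_A = 1340×0.905 + (1−0.104)·(1−0.582)·m_A, so m_A = 1212.7/0.6255 = 1938.9 t/h.
F14 = (1−0.582)×1938.9 + 1224 = 2034.5 t/h.
Purge F8 = 0.104×2034.5 = 211.59 t/h.

211.6 t/h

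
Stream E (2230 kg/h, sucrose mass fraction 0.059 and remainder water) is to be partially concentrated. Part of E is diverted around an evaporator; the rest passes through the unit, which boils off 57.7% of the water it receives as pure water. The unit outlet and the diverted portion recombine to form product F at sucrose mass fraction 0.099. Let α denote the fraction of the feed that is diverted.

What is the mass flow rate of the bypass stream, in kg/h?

570.5 kg/h

All 2230×0.059 = 131.57 kg/h of sucrose reaches F, so F = 131.57/0.099 = 1329 kg/h and vapour = 901.01 kg/h.
The evaporator receives (1−α)·2230 of feed at 0.941 water and removes 0.577 of that water:
0.577×0.941×(1−α)×2230 = 901.01
(1−α) = 901.01/1210.8 = 0.7441;  α = 0.2559.
Bypass flow = 0.2559×2230 = 570.55 kg/h.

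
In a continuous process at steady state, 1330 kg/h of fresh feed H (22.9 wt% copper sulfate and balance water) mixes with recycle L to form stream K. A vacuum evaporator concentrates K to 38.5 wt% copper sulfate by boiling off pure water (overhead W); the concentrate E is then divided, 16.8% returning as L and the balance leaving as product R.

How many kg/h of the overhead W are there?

538.9 kg/h

Overall copper sulfate balance (none leaves overhead): copper sulfate in fresh feed = copper sulfate in product, i.e. 1330×0.229 = (1−0.168)·E·0.385.
E = 304.57/(0.385×0.832) = 950.83 kg/h.
Recycle L = 0.168×950.83 = 159.74 kg/h.
Combined feed K = 1330 + 159.74 = 1489.7 kg/h.
Overhead W = K − E = 1489.7 − 950.83 = 538.91 kg/h.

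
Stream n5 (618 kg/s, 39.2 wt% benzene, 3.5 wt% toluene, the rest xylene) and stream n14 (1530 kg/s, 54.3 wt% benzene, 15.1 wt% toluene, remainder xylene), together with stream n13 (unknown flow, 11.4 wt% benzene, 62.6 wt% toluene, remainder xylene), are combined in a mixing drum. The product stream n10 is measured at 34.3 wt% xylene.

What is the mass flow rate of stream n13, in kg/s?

Let n13 be the unknown flow. Total out = 2148 + n13.
xylene balance: 822.29 + 0.260·n13 = 0.343·(2148 + n13)
(0.260 − 0.343)·n13 = 0.343×2148 − 822.29 = -85.53
n13 = -85.53 / -0.083 = 1030.5 kg/s

1030 kg/s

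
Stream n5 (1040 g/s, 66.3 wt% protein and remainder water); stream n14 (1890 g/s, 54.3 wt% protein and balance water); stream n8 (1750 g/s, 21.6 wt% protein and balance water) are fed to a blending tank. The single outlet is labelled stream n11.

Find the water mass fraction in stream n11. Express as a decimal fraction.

0.5526

Total flow out = 1040 + 1890 + 1750 = 4680 g/s.
water in = 1040×0.337 + 1890×0.457 + 1750×0.784 = 2586.2 g/s.
water mass fraction in n11 = 2586.2/4680 = 0.5526.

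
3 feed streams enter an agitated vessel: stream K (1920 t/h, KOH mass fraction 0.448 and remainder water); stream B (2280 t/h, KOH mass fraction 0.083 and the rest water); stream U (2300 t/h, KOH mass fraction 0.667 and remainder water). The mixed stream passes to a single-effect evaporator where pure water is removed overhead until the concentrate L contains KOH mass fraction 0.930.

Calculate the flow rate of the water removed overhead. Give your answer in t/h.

KOH entering = 1920×0.448 + 2280×0.083 + 2300×0.667 = 2583.5 t/h.
All KOH reports to L, so L = 2583.5/0.930 = 2778 t/h.
Total feed = 6500 t/h; overhead = 6500 − 2778 = 3722 t/h.

3722 t/h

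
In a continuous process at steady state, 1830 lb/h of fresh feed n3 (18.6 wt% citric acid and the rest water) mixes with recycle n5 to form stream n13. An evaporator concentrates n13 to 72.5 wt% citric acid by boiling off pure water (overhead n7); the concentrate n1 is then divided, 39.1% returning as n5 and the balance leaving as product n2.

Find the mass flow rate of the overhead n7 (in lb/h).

1361 lb/h

Overall citric acid balance (none leaves overhead): citric acid in fresh feed = citric acid in product, i.e. 1830×0.186 = (1−0.391)·n1·0.725.
n1 = 340.38/(0.725×0.609) = 770.92 lb/h.
Recycle n5 = 0.391×770.92 = 301.43 lb/h.
Combined feed n13 = 1830 + 301.43 = 2131.4 lb/h.
Overhead n7 = n13 − n1 = 2131.4 − 770.92 = 1360.5 lb/h.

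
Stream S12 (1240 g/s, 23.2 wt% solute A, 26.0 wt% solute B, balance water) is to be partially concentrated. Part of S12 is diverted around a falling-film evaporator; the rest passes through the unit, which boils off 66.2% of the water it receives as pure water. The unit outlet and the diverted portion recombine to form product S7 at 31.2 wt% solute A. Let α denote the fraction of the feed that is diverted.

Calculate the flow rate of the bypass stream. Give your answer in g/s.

All 1240×0.232 = 287.68 g/s of solute A reaches S7, so S7 = 287.68/0.312 = 922.05 g/s and vapour = 317.95 g/s.
The evaporator receives (1−α)·1240 of feed at 0.508 water and removes 0.662 of that water:
0.662×0.508×(1−α)×1240 = 317.95
(1−α) = 317.95/417.01 = 0.7625;  α = 0.2375.
Bypass flow = 0.2375×1240 = 294.56 g/s.

294.6 g/s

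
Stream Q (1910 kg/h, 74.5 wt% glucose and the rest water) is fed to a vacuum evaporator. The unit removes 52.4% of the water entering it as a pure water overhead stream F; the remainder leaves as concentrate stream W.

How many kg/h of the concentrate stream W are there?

water entering = 1910×0.255 = 487.05 kg/h; overhead removed = 0.524×487.05 = 255.21 kg/h.
Concentrate = 1910 − 255.21 = 1654.8 kg/h.

1655 kg/h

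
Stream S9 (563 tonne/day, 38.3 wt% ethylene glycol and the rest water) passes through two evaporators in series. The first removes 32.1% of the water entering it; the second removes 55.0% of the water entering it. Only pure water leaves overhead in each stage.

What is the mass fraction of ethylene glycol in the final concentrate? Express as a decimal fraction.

water in feed = 563×0.617 = 347.37 tonne/day.
After stage 1: water left = (1−0.321)×347.37 = 235.86; stream total = 451.49 tonne/day.
After stage 2: water left = (1−0.550)×235.86 = 106.14; final concentrate = 321.77 tonne/day.
ethylene glycol fraction = 215.63/321.77 = 0.670.

0.670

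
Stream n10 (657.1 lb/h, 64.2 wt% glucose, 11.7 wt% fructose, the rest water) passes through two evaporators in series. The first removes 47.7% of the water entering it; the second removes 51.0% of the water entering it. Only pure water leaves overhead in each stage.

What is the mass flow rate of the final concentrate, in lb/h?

539.3 lb/h

water in feed = 657.1×0.241 = 158.36 lb/h.
After stage 1: water left = (1−0.477)×158.36 = 82.823; stream total = 581.56 lb/h.
After stage 2: water left = (1−0.510)×82.823 = 40.583; final concentrate = 539.32 lb/h.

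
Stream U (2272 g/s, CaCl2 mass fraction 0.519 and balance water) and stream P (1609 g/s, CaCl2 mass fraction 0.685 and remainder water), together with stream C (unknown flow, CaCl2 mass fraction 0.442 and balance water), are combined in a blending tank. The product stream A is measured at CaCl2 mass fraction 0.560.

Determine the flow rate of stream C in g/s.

Let C be the unknown flow. Total out = 3881 + C.
CaCl2 balance: 2281.3 + 0.442·C = 0.560·(3881 + C)
(0.442 − 0.560)·C = 0.560×3881 − 2281.3 = -107.97
C = -107.97 / -0.118 = 915.03 g/s

915 g/s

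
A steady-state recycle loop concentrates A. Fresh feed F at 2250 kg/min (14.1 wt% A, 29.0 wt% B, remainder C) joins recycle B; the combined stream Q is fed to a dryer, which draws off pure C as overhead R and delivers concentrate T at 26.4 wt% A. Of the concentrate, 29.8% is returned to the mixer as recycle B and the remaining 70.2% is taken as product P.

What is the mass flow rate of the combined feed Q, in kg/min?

2760 kg/min

Overall A balance (none leaves overhead): A in fresh feed = A in product, i.e. 2250×0.141 = (1−0.298)·T·0.264.
T = 317.25/(0.264×0.702) = 1711.8 kg/min.
Recycle B = 0.298×1711.8 = 510.13 kg/min.
Combined feed Q = 2250 + 510.13 = 2760.1 kg/min.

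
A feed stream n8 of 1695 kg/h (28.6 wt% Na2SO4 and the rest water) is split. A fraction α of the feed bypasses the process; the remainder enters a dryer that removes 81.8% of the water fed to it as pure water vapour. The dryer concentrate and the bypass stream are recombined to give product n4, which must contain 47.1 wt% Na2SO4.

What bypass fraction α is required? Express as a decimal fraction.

All 1695×0.286 = 484.77 kg/h of Na2SO4 reaches n4, so n4 = 484.77/0.471 = 1029.2 kg/h and vapour = 665.76 kg/h.
The evaporator receives (1−α)·1695 of feed at 0.714 water and removes 0.818 of that water:
0.818×0.714×(1−α)×1695 = 665.76
(1−α) = 665.76/989.97 = 0.6725;  α = 0.3275.

0.327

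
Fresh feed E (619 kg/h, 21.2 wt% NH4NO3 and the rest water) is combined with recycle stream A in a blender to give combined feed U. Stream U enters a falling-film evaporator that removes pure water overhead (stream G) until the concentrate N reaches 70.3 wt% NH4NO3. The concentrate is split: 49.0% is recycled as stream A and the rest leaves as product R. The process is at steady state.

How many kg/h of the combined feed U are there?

Overall NH4NO3 balance (none leaves overhead): NH4NO3 in fresh feed = NH4NO3 in product, i.e. 619×0.212 = (1−0.490)·N·0.703.
N = 131.23/(0.703×0.510) = 366.02 kg/h.
Recycle A = 0.490×366.02 = 179.35 kg/h.
Combined feed U = 619 + 179.35 = 798.35 kg/h.

798.3 kg/h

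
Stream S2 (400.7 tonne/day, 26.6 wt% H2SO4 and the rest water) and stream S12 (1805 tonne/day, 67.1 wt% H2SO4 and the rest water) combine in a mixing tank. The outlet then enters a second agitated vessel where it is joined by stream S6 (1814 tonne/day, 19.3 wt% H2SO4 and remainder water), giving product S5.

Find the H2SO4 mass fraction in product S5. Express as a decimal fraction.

Overall, product flow = 4019.7 tonne/day.
H2SO4 in = 400.7×0.266 + 1805×0.671 + 1814×0.193 = 1667.8 tonne/day.
H2SO4 fraction in S5 = 0.415.

0.415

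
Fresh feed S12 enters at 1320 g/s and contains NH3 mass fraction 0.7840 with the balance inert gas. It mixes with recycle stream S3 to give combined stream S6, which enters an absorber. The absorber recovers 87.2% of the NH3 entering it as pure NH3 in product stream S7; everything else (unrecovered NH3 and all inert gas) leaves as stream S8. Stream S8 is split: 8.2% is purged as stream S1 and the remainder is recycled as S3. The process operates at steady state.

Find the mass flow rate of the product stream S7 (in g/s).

1023 g/s

NH3 in S6: m_A = 1320×0.784 + (1−0.082)·(1−0.872)·m_A, so m_A = 1034.9/0.8825 = 1172.7 g/s.
Product S7 = 0.872×1172.7 = 1022.6 g/s.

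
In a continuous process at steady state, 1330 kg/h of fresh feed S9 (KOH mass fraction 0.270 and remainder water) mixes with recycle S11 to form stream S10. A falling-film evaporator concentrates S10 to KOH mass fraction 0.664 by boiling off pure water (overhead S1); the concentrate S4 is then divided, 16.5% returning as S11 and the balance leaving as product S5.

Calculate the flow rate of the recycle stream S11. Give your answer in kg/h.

Overall KOH balance (none leaves overhead): KOH in fresh feed = KOH in product, i.e. 1330×0.270 = (1−0.165)·S4·0.664.
S4 = 359.1/(0.664×0.835) = 647.68 kg/h.
Recycle S11 = 0.165×647.68 = 106.87 kg/h.

106.9 kg/h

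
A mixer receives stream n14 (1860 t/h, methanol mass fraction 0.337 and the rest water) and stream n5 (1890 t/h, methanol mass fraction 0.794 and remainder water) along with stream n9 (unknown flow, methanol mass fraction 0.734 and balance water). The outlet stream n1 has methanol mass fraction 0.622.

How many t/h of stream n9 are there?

Let n9 be the unknown flow. Total out = 3750 + n9.
methanol balance: 2127.5 + 0.734·n9 = 0.622·(3750 + n9)
(0.734 − 0.622)·n9 = 0.622×3750 − 2127.5 = 205.02
n9 = 205.02 / 0.112 = 1830.5 t/h

1831 t/h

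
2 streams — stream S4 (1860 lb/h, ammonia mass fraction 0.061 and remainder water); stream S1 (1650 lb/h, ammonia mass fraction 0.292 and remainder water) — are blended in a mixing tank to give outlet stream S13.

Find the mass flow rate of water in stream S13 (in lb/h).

water out = water in = 1860×0.939 + 1650×0.708 = 2914.7 lb/h.

2915 lb/h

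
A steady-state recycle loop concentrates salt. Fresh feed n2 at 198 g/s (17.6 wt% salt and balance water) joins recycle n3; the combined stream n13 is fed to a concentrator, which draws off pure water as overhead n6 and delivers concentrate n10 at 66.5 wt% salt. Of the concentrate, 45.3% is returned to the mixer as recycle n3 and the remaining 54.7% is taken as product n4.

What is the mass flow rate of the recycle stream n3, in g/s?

43.4 g/s

Overall salt balance (none leaves overhead): salt in fresh feed = salt in product, i.e. 198×0.176 = (1−0.453)·n10·0.665.
n10 = 34.848/(0.665×0.547) = 95.801 g/s.
Recycle n3 = 0.453×95.801 = 43.398 g/s.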